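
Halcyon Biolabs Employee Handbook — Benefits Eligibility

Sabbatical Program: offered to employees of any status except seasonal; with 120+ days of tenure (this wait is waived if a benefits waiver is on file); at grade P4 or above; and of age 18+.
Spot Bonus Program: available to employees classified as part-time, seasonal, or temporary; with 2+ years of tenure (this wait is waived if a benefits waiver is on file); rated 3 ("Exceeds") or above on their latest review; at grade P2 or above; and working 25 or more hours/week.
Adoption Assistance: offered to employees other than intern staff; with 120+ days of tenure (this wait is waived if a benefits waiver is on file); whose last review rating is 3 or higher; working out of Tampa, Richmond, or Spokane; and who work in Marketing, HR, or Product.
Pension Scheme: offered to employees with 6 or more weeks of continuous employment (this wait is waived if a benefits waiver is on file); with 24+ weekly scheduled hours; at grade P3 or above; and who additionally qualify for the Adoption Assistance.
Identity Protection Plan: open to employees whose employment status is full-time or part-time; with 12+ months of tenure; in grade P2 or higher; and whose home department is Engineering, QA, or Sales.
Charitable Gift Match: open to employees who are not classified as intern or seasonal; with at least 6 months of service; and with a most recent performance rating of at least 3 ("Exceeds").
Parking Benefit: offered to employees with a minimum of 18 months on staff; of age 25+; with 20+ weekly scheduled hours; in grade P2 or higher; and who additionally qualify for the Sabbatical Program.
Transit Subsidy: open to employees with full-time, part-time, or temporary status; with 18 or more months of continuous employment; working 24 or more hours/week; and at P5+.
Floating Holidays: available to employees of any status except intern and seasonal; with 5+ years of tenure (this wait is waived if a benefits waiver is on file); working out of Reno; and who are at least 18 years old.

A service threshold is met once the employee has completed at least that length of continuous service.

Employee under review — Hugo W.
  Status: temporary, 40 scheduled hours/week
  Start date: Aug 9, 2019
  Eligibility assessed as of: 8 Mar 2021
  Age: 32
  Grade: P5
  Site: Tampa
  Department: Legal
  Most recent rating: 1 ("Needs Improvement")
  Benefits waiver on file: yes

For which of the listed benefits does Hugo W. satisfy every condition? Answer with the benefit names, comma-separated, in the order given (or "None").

Sabbatical Program, Parking Benefit, Transit Subsidy

Service from Aug 9, 2019 to 8 Mar 2021: 577 days.
Sabbatical Program — status temporary ✓ (not excluded); benefits waiver on file ✓; grade P5 ≥ P4 ✓; age 32 ≥ 18 ✓ → eligible.
Spot Bonus Program — status temporary ✓; benefits waiver on file ✓; rating 1 < 3 ✗ → not eligible.
Adoption Assistance — status temporary ✓ (not excluded); benefits waiver on file ✓; rating 1 < 3 ✗ → not eligible.
Pension Scheme — benefits waiver on file ✓; 40 hrs/wk ≥ 24 ✓; grade P5 ≥ P3 ✓; not eligible for Adoption Assistance ✗ → not eligible.
Identity Protection Plan — status temporary ✗ (requires full-time or part-time) → not eligible.
Charitable Gift Match — status temporary ✓ (not excluded); service 577 days ≥ 6 months (≈180 days) ✓; rating 1 < 3 ✗ → not eligible.
Parking Benefit — service 577 days ≥ 18 months (≈540 days) ✓; age 32 ≥ 25 ✓; 40 hrs/wk ≥ 20 ✓; grade P5 ≥ P2 ✓; eligible for Sabbatical Program ✓ → eligible.
Transit Subsidy — status temporary ✓; service 577 days ≥ 18 months (≈540 days) ✓; 40 hrs/wk ≥ 24 ✓; grade P5 ≥ P5 ✓ → eligible.
Floating Holidays — status temporary ✓ (not excluded); benefits waiver on file ✓; site Tampa ✗ (not Reno) → not eligible.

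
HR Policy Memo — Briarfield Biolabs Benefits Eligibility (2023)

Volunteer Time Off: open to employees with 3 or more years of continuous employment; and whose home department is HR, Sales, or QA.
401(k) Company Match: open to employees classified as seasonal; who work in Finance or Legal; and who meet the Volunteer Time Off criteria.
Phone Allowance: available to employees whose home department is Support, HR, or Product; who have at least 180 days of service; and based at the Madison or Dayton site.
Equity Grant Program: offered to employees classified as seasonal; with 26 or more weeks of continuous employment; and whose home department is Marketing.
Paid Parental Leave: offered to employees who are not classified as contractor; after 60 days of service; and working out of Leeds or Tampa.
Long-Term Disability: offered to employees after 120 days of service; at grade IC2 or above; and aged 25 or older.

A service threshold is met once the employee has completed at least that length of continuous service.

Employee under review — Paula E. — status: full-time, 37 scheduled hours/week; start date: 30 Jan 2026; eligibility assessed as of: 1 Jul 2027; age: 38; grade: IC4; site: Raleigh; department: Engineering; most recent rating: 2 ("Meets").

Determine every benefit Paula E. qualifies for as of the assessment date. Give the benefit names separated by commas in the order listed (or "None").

Service from 30 Jan 2026 to 1 Jul 2027: 517 days.
Volunteer Time Off — service 517 days < 3 years (≈1095 days) ✗ → not eligible.
401(k) Company Match — status full-time ✗ (requires seasonal) → not eligible.
Phone Allowance — dept Engineering ✗ → not eligible.
Equity Grant Program — status full-time ✗ (requires seasonal) → not eligible.
Paid Parental Leave — status full-time ✓ (not excluded); service 517 days ≥ 60 days ✓; site Raleigh ✗ (not Leeds or Tampa) → not eligible.
Long-Term Disability — service 517 days ≥ 120 days ✓; grade IC4 ≥ IC2 ✓; age 38 ≥ 25 ✓ → eligible.

Long-Term Disability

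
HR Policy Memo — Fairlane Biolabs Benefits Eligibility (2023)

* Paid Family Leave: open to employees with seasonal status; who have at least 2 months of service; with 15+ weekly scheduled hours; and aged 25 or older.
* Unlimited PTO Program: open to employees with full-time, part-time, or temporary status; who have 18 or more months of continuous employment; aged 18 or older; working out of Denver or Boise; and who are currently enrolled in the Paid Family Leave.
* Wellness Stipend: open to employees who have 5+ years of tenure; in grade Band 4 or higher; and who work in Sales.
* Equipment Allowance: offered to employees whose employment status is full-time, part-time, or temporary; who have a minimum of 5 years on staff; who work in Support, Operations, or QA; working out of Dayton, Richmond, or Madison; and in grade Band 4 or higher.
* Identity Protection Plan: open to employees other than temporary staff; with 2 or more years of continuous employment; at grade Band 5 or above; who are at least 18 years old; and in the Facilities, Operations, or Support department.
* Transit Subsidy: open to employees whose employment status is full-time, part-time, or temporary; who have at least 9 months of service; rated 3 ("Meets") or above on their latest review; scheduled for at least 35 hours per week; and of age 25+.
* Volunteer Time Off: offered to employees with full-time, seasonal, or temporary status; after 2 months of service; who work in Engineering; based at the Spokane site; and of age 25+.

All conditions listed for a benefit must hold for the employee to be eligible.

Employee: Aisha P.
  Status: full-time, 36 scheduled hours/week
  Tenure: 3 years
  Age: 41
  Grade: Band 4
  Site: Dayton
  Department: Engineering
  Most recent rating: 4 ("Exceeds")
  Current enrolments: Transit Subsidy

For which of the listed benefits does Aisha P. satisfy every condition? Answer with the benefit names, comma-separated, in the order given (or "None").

Paid Family Leave — status full-time ✗ (requires seasonal) → not eligible.
Unlimited PTO Program — status full-time ✓; service 3 years ≥ 18 months (≈540 days) ✓; age 41 ≥ 18 ✓; site Dayton ✗ (not Denver or Boise) → not eligible.
Wellness Stipend — service 3 years < 5 years ✗ → not eligible.
Equipment Allowance — status full-time ✓; service 3 years < 5 years ✗ → not eligible.
Identity Protection Plan — status full-time ✓ (not excluded); service 3 years ≥ 2 years ✓; grade Band 4 < Band 5 ✗ → not eligible.
Transit Subsidy — status full-time ✓; service 3 years ≥ 9 months (≈270 days) ✓; rating 4 ≥ 3 ✓; 36 hrs/wk ≥ 35 ✓; age 41 ≥ 25 ✓ → eligible.
Volunteer Time Off — status full-time ✓; service 3 years ≥ 2 months (≈60 days) ✓; dept Engineering ✓; site Dayton ✗ (not Spokane) → not eligible.

Transit Subsidy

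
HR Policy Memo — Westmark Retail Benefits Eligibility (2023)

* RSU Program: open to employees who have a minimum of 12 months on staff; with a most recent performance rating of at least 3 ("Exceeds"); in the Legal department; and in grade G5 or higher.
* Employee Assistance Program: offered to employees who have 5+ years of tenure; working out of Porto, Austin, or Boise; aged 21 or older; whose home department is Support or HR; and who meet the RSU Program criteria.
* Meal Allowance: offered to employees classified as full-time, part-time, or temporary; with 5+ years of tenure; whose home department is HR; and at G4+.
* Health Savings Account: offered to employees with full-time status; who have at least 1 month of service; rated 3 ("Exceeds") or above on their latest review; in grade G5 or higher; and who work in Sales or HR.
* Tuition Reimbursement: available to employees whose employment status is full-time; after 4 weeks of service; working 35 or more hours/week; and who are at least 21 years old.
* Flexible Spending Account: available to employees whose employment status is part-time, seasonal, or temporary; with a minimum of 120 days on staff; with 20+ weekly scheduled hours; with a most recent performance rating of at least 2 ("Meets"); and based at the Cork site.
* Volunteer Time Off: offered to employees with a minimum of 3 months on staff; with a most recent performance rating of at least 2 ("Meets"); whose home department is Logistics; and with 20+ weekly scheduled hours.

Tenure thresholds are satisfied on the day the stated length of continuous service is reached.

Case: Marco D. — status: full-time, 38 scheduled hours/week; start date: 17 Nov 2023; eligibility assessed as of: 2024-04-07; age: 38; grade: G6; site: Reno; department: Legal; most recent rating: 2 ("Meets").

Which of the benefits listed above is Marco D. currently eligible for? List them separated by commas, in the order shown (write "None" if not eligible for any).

Tuition Reimbursement

Service from 17 Nov 2023 to 2024-04-07: 142 days.
RSU Program — service 142 days < 12 months (≈360 days) ✗ → not eligible.
Employee Assistance Program — service 142 days < 5 years (≈1825 days) ✗ → not eligible.
Meal Allowance — status full-time ✓; service 142 days < 5 years (≈1825 days) ✗ → not eligible.
Health Savings Account — status full-time ✓; service 142 days ≥ 1 month (≈30 days) ✓; rating 2 < 3 ✗ → not eligible.
Tuition Reimbursement — status full-time ✓; service 142 days ≥ 4 weeks (≈28 days) ✓; 38 hrs/wk ≥ 35 ✓; age 38 ≥ 21 ✓ → eligible.
Flexible Spending Account — status full-time ✗ (requires part-time, seasonal, or temporary) → not eligible.
Volunteer Time Off — service 142 days ≥ 3 months (≈90 days) ✓; rating 2 ≥ 2 ✓; dept Legal ✗ → not eligible.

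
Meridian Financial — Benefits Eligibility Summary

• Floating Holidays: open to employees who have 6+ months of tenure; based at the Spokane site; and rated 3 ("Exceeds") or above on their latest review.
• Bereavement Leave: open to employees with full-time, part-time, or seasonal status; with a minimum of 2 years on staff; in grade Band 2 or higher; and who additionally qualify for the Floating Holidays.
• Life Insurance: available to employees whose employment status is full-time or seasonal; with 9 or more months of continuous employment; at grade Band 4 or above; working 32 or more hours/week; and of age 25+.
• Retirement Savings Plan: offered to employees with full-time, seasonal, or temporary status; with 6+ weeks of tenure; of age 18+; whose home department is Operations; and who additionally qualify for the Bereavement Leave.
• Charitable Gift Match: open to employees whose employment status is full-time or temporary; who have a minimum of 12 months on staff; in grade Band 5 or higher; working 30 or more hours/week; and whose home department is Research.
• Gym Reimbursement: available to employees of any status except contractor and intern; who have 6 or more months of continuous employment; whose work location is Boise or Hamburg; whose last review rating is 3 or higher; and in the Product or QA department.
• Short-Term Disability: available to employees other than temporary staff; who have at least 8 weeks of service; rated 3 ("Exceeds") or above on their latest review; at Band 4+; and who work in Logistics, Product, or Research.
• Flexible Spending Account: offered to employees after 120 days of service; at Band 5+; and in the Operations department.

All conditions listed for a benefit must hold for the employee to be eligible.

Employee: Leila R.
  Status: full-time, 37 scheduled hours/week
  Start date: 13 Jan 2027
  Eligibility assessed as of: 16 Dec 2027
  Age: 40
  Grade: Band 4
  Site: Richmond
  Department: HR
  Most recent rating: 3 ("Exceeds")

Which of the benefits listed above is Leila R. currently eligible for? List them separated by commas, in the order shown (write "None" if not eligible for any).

Life Insurance

Service from 13 Jan 2027 to 16 Dec 2027: 337 days.
Floating Holidays — service 337 days ≥ 6 months (≈180 days) ✓; site Richmond ✗ (not Spokane) → not eligible.
Bereavement Leave — status full-time ✓; service 337 days < 2 years (≈730 days) ✗ → not eligible.
Life Insurance — status full-time ✓; service 337 days ≥ 9 months (≈270 days) ✓; grade Band 4 ≥ Band 4 ✓; 37 hrs/wk ≥ 32 ✓; age 40 ≥ 25 ✓ → eligible.
Retirement Savings Plan — status full-time ✓; service 337 days ≥ 6 weeks (≈42 days) ✓; age 40 ≥ 18 ✓; dept HR ✗ → not eligible.
Charitable Gift Match — status full-time ✓; service 337 days < 12 months (≈360 days) ✗ → not eligible.
Gym Reimbursement — status full-time ✓ (not excluded); service 337 days ≥ 6 months (≈180 days) ✓; site Richmond ✗ (not Boise or Hamburg) → not eligible.
Short-Term Disability — status full-time ✓ (not excluded); service 337 days ≥ 8 weeks (≈56 days) ✓; rating 3 ≥ 3 ✓; grade Band 4 ≥ Band 4 ✓; dept HR ✗ → not eligible.
Flexible Spending Account — service 337 days ≥ 120 days ✓; grade Band 4 < Band 5 ✗ → not eligible.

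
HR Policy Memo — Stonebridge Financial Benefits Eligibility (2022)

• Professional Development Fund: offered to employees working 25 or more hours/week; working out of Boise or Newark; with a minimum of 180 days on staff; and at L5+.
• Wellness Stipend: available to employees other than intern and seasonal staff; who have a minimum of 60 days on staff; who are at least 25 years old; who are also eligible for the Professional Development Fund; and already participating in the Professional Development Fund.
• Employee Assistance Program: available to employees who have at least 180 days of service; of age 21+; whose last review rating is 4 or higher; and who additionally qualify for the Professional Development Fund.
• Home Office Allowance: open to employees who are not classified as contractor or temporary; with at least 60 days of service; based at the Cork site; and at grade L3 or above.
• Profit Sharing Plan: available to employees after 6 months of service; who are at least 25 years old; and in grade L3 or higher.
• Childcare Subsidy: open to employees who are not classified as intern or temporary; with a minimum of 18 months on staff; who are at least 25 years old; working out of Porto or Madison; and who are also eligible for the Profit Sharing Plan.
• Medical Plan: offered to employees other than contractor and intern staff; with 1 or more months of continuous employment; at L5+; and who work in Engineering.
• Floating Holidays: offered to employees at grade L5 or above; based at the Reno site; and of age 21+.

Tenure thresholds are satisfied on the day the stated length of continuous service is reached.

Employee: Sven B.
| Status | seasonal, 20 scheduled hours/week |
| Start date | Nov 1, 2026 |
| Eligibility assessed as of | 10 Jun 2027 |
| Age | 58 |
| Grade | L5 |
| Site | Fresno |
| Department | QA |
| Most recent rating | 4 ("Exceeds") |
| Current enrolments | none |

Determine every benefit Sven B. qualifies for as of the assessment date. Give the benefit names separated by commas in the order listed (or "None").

Profit Sharing Plan

Service from Nov 1, 2026 to 10 Jun 2027: 221 days.
Professional Development Fund — 20 hrs/wk < 25 ✗ → not eligible.
Wellness Stipend — status seasonal ✗ (excluded) → not eligible.
Employee Assistance Program — service 221 days ≥ 180 days ✓; age 58 ≥ 21 ✓; rating 4 ≥ 4 ✓; not eligible for Professional Development Fund ✗ → not eligible.
Home Office Allowance — status seasonal ✓ (not excluded); service 221 days ≥ 60 days ✓; site Fresno ✗ (not Cork) → not eligible.
Profit Sharing Plan — service 221 days ≥ 6 months (≈180 days) ✓; age 58 ≥ 25 ✓; grade L5 ≥ L3 ✓ → eligible.
Childcare Subsidy — status seasonal ✓ (not excluded); service 221 days < 18 months (≈540 days) ✗ → not eligible.
Medical Plan — status seasonal ✓ (not excluded); service 221 days ≥ 1 month (≈30 days) ✓; grade L5 ≥ L5 ✓; dept QA ✗ → not eligible.
Floating Holidays — grade L5 ≥ L5 ✓; site Fresno ✗ (not Reno) → not eligible.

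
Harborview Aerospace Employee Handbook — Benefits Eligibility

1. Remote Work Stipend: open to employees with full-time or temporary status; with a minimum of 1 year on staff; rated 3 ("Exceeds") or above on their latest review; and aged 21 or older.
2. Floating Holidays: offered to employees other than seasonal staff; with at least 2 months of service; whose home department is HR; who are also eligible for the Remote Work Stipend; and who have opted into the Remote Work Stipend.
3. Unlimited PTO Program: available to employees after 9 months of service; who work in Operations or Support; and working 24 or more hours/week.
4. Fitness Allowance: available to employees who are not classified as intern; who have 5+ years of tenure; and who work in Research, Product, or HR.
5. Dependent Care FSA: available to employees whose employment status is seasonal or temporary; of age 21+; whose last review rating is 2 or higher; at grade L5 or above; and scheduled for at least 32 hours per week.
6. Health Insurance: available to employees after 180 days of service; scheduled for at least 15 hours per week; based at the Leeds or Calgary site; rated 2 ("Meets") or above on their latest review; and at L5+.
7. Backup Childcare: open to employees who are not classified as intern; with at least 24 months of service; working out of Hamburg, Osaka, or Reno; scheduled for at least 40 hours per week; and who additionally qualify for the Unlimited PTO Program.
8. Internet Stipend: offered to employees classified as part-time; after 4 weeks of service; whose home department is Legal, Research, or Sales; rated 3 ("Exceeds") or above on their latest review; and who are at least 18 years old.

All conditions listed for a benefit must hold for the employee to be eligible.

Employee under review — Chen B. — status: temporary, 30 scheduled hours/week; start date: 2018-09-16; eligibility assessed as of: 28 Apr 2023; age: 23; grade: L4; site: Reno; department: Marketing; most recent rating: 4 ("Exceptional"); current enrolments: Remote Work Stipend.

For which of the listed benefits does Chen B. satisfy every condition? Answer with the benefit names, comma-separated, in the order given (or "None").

Service from 2018-09-16 to 28 Apr 2023: 1685 days.
Remote Work Stipend — status temporary ✓; service 1685 days ≥ 1 year (≈365 days) ✓; rating 4 ≥ 3 ✓; age 23 ≥ 21 ✓ → eligible.
Floating Holidays — status temporary ✓ (not excluded); service 1685 days ≥ 2 months (≈60 days) ✓; dept Marketing ✗ → not eligible.
Unlimited PTO Program — service 1685 days ≥ 9 months (≈270 days) ✓; dept Marketing ✗ → not eligible.
Fitness Allowance — status temporary ✓ (not excluded); service 1685 days < 5 years (≈1825 days) ✗ → not eligible.
Dependent Care FSA — status temporary ✓; age 23 ≥ 21 ✓; rating 4 ≥ 2 ✓; grade L4 < L5 ✗ → not eligible.
Health Insurance — service 1685 days ≥ 180 days ✓; 30 hrs/wk ≥ 15 ✓; site Reno ✗ (not Leeds or Calgary) → not eligible.
Backup Childcare — status temporary ✓ (not excluded); service 1685 days ≥ 24 months (≈720 days) ✓; site Reno ✓; 30 hrs/wk < 40 ✗ → not eligible.
Internet Stipend — status temporary ✗ (requires part-time) → not eligible.

Remote Work Stipend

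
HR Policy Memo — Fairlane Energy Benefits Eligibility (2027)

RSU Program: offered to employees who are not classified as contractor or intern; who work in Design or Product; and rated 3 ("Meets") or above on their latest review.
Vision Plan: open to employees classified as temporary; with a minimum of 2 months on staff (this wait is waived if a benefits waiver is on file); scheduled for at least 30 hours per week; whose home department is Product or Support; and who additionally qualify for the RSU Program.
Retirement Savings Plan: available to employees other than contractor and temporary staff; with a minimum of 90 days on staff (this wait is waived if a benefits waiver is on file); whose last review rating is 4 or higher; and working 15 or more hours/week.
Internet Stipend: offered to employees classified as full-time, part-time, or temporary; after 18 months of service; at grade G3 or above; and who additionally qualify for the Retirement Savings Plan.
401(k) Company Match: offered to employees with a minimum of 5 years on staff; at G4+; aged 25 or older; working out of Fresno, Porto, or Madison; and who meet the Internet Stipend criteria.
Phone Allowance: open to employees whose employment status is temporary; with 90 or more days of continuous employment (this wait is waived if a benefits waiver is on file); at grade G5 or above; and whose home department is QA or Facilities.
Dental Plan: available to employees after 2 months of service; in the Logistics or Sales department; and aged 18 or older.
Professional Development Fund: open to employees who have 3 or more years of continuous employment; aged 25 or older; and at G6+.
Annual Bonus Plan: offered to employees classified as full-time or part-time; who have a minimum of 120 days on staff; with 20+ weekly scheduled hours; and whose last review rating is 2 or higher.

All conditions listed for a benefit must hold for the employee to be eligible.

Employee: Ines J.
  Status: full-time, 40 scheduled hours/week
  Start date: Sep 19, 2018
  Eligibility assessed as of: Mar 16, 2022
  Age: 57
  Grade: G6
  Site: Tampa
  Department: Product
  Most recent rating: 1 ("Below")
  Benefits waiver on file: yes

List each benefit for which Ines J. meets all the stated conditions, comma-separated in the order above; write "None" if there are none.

Service from Sep 19, 2018 to Mar 16, 2022: 1274 days.
RSU Program — status full-time ✓ (not excluded); dept Product ✓; rating 1 < 3 ✗ → not eligible.
Vision Plan — status full-time ✗ (requires temporary) → not eligible.
Retirement Savings Plan — status full-time ✓ (not excluded); benefits waiver on file ✓; rating 1 < 4 ✗ → not eligible.
Internet Stipend — status full-time ✓; service 1274 days ≥ 18 months (≈540 days) ✓; grade G6 ≥ G3 ✓; not eligible for Retirement Savings Plan ✗ → not eligible.
401(k) Company Match — service 1274 days < 5 years (≈1825 days) ✗ → not eligible.
Phone Allowance — status full-time ✗ (requires temporary) → not eligible.
Dental Plan — service 1274 days ≥ 2 months (≈60 days) ✓; dept Product ✗ → not eligible.
Professional Development Fund — service 1274 days ≥ 3 years (≈1095 days) ✓; age 57 ≥ 25 ✓; grade G6 ≥ G6 ✓ → eligible.
Annual Bonus Plan — status full-time ✓; service 1274 days ≥ 120 days ✓; 40 hrs/wk ≥ 20 ✓; rating 1 < 2 ✗ → not eligible.

Professional Development Fund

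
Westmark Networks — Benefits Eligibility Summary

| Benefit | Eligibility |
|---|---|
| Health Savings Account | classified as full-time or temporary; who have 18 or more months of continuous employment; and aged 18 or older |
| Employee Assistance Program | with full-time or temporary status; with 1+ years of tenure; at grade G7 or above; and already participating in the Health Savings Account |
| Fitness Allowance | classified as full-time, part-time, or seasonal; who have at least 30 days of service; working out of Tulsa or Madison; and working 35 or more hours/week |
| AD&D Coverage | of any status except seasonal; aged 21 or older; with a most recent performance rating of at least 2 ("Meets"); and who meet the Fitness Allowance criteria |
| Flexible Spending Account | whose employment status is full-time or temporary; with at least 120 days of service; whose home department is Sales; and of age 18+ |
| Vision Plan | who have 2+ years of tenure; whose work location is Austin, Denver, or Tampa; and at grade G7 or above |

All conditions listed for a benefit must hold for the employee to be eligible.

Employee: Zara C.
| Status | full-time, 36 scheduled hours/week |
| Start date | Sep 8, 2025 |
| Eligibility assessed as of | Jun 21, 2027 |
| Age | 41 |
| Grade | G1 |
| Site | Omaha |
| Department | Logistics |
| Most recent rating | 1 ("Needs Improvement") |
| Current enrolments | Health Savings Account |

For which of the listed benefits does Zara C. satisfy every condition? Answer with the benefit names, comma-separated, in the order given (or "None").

Service from Sep 8, 2025 to Jun 21, 2027: 651 days.
Health Savings Account — status full-time ✓; service 651 days ≥ 18 months (≈540 days) ✓; age 41 ≥ 18 ✓ → eligible.
Employee Assistance Program — status full-time ✓; service 651 days ≥ 1 year (≈365 days) ✓; grade G1 < G7 ✗ → not eligible.
Fitness Allowance — status full-time ✓; service 651 days ≥ 30 days ✓; site Omaha ✗ (not Tulsa or Madison) → not eligible.
AD&D Coverage — status full-time ✓ (not excluded); age 41 ≥ 21 ✓; rating 1 < 2 ✗ → not eligible.
Flexible Spending Account — status full-time ✓; service 651 days ≥ 120 days ✓; dept Logistics ✗ → not eligible.
Vision Plan — service 651 days < 2 years (≈730 days) ✗ → not eligible.

Health Savings Account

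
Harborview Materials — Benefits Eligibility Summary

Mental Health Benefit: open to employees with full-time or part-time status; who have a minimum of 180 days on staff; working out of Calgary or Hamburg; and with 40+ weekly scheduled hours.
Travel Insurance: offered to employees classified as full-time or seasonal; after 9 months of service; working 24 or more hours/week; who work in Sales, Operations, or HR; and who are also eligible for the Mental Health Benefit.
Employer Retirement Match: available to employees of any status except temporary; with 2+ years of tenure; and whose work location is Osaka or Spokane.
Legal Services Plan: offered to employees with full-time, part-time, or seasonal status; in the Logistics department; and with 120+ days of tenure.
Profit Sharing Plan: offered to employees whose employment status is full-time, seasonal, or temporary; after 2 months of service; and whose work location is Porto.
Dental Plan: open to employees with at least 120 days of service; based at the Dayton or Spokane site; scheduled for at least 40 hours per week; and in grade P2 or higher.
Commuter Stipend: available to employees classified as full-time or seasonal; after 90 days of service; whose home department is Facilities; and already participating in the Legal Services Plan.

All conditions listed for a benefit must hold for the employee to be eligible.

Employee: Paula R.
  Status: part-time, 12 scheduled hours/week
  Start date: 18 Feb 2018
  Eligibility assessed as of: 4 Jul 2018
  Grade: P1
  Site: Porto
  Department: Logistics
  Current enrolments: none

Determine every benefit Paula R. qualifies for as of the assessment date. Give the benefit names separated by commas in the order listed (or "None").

Legal Services Plan

Service from 18 Feb 2018 to 4 Jul 2018: 136 days.
Mental Health Benefit — status part-time ✓; service 136 days < 180 days ✗ → not eligible.
Travel Insurance — status part-time ✗ (requires full-time or seasonal) → not eligible.
Employer Retirement Match — status part-time ✓ (not excluded); service 136 days < 2 years (≈730 days) ✗ → not eligible.
Legal Services Plan — status part-time ✓; dept Logistics ✓; service 136 days ≥ 120 days ✓ → eligible.
Profit Sharing Plan — status part-time ✗ (requires full-time, seasonal, or temporary) → not eligible.
Dental Plan — service 136 days ≥ 120 days ✓; site Porto ✗ (not Dayton or Spokane) → not eligible.
Commuter Stipend — status part-time ✗ (requires full-time or seasonal) → not eligible.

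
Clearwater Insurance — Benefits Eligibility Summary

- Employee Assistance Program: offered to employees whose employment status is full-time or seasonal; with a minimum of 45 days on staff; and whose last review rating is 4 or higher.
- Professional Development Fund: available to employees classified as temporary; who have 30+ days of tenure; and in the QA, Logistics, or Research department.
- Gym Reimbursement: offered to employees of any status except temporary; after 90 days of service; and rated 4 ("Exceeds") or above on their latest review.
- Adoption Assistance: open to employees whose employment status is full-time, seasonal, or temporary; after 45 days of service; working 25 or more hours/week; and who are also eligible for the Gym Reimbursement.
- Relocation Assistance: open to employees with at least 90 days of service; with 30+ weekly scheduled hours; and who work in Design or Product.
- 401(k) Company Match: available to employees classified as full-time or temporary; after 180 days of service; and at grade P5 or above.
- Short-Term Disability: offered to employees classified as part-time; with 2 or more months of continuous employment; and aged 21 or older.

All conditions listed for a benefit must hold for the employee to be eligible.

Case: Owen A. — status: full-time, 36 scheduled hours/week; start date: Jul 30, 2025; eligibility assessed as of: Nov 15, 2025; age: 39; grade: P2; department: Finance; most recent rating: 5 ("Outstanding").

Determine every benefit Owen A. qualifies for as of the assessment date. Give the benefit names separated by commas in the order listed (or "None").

Service from Jul 30, 2025 to Nov 15, 2025: 108 days.
Employee Assistance Program — status full-time ✓; service 108 days ≥ 45 days ✓; rating 5 ≥ 4 ✓ → eligible.
Professional Development Fund — status full-time ✗ (requires temporary) → not eligible.
Gym Reimbursement — status full-time ✓ (not excluded); service 108 days ≥ 90 days ✓; rating 5 ≥ 4 ✓ → eligible.
Adoption Assistance — status full-time ✓; service 108 days ≥ 45 days ✓; 36 hrs/wk ≥ 25 ✓; eligible for Gym Reimbursement ✓ → eligible.
Relocation Assistance — service 108 days ≥ 90 days ✓; 36 hrs/wk ≥ 30 ✓; dept Finance ✗ → not eligible.
401(k) Company Match — status full-time ✓; service 108 days < 180 days ✗ → not eligible.
Short-Term Disability — status full-time ✗ (requires part-time) → not eligible.

Employee Assistance Program, Gym Reimbursement, Adoption Assistance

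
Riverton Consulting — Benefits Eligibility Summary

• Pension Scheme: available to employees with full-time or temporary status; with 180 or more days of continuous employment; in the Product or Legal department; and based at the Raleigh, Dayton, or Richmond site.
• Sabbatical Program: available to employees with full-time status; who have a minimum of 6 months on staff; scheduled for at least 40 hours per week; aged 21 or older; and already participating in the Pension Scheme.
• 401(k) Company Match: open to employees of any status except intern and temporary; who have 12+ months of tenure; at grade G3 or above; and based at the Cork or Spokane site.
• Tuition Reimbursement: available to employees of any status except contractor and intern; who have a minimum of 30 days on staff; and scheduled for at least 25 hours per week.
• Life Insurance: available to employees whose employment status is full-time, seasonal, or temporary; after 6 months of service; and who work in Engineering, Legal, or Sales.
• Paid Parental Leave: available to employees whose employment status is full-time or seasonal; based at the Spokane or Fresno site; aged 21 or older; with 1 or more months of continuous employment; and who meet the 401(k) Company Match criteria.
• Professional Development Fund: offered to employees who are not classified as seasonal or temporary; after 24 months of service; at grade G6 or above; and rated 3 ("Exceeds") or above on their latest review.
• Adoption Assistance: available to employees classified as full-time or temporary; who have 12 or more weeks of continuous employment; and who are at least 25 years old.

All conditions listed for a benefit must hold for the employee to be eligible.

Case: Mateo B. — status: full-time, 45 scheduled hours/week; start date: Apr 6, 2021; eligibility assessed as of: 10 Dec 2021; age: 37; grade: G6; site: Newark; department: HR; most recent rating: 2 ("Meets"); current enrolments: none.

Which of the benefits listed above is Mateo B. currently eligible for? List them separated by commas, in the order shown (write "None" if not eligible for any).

Tuition Reimbursement, Adoption Assistance

Service from Apr 6, 2021 to 10 Dec 2021: 248 days.
Pension Scheme — status full-time ✓; service 248 days ≥ 180 days ✓; dept HR ✗ → not eligible.
Sabbatical Program — status full-time ✓; service 248 days ≥ 6 months (≈180 days) ✓; 45 hrs/wk ≥ 40 ✓; age 37 ≥ 21 ✓; not enrolled in Pension Scheme ✗ → not eligible.
401(k) Company Match — status full-time ✓ (not excluded); service 248 days < 12 months (≈360 days) ✗ → not eligible.
Tuition Reimbursement — status full-time ✓ (not excluded); service 248 days ≥ 30 days ✓; 45 hrs/wk ≥ 25 ✓ → eligible.
Life Insurance — status full-time ✓; service 248 days ≥ 6 months (≈180 days) ✓; dept HR ✗ → not eligible.
Paid Parental Leave — status full-time ✓; site Newark ✗ (not Spokane or Fresno) → not eligible.
Professional Development Fund — status full-time ✓ (not excluded); service 248 days < 24 months (≈720 days) ✗ → not eligible.
Adoption Assistance — status full-time ✓; service 248 days ≥ 12 weeks (≈84 days) ✓; age 37 ≥ 25 ✓ → eligible.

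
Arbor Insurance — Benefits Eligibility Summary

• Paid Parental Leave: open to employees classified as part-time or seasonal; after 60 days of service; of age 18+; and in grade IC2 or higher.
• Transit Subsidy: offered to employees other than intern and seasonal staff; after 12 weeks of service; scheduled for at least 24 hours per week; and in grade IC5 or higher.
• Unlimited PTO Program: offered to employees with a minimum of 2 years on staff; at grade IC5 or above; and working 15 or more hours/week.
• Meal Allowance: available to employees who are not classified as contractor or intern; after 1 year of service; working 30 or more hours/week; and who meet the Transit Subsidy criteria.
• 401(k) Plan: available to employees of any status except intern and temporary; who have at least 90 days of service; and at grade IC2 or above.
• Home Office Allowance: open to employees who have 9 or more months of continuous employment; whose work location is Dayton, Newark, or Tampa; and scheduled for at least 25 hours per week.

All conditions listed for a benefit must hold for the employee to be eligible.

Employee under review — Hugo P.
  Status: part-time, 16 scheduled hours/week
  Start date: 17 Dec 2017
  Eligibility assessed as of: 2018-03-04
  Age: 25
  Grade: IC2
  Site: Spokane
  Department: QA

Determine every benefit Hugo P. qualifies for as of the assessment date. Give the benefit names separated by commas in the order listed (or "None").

Paid Parental Leave

Service from 17 Dec 2017 to 2018-03-04: 77 days.
Paid Parental Leave — status part-time ✓; service 77 days ≥ 60 days ✓; age 25 ≥ 18 ✓; grade IC2 ≥ IC2 ✓ → eligible.
Transit Subsidy — status part-time ✓ (not excluded); service 77 days < 12 weeks (≈84 days) ✗ → not eligible.
Unlimited PTO Program — service 77 days < 2 years (≈730 days) ✗ → not eligible.
Meal Allowance — status part-time ✓ (not excluded); service 77 days < 1 year (≈365 days) ✗ → not eligible.
401(k) Plan — status part-time ✓ (not excluded); service 77 days < 90 days ✗ → not eligible.
Home Office Allowance — service 77 days < 9 months (≈270 days) ✗ → not eligible.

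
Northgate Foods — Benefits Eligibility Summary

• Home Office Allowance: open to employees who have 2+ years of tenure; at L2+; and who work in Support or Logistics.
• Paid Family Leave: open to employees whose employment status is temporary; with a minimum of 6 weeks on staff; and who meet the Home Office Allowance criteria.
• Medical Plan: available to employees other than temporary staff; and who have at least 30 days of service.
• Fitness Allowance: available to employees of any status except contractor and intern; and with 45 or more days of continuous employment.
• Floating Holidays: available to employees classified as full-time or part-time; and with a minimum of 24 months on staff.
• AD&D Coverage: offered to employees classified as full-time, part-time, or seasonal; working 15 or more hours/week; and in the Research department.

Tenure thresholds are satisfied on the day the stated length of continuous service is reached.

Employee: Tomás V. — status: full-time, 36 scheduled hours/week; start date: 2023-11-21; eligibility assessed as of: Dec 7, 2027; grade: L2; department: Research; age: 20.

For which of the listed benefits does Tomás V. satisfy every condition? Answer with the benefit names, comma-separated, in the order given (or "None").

Medical Plan, Fitness Allowance, Floating Holidays, AD&D Coverage

Service from 2023-11-21 to Dec 7, 2027: 1477 days.
Home Office Allowance — service 1477 days ≥ 2 years (≈730 days) ✓; grade L2 ≥ L2 ✓; dept Research ✗ → not eligible.
Paid Family Leave — status full-time ✗ (requires temporary) → not eligible.
Medical Plan — status full-time ✓ (not excluded); service 1477 days ≥ 30 days ✓ → eligible.
Fitness Allowance — status full-time ✓ (not excluded); service 1477 days ≥ 45 days ✓ → eligible.
Floating Holidays — status full-time ✓; service 1477 days ≥ 24 months (≈720 days) ✓ → eligible.
AD&D Coverage — status full-time ✓; 36 hrs/wk ≥ 15 ✓; dept Research ✓ → eligible.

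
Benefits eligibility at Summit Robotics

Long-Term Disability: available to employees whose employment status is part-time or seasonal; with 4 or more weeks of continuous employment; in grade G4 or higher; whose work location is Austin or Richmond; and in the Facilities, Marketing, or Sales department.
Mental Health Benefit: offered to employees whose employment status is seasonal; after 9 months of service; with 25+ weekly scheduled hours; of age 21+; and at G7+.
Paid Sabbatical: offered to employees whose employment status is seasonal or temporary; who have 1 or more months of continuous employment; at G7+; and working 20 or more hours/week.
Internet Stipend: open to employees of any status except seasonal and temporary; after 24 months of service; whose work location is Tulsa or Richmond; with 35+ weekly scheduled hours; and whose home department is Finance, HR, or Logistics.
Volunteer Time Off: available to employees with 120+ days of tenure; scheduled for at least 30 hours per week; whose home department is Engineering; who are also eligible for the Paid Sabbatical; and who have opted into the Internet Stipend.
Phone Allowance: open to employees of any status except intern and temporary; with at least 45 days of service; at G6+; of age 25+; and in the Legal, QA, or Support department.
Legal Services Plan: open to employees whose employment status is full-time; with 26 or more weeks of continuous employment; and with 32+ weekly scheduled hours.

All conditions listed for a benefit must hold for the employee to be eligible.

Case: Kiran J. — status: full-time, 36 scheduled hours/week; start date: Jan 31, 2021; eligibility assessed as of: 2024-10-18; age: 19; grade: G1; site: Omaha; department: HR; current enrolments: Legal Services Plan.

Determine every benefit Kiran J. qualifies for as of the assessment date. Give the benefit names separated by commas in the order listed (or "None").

Legal Services Plan

Service from Jan 31, 2021 to 2024-10-18: 1356 days.
Long-Term Disability — status full-time ✗ (requires part-time or seasonal) → not eligible.
Mental Health Benefit — status full-time ✗ (requires seasonal) → not eligible.
Paid Sabbatical — status full-time ✗ (requires seasonal or temporary) → not eligible.
Internet Stipend — status full-time ✓ (not excluded); service 1356 days ≥ 24 months (≈720 days) ✓; site Omaha ✗ (not Tulsa or Richmond) → not eligible.
Volunteer Time Off — service 1356 days ≥ 120 days ✓; 36 hrs/wk ≥ 30 ✓; dept HR ✗ → not eligible.
Phone Allowance — status full-time ✓ (not excluded); service 1356 days ≥ 45 days ✓; grade G1 < G6 ✗ → not eligible.
Legal Services Plan — status full-time ✓; service 1356 days ≥ 26 weeks (≈182 days) ✓; 36 hrs/wk ≥ 32 ✓ → eligible.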